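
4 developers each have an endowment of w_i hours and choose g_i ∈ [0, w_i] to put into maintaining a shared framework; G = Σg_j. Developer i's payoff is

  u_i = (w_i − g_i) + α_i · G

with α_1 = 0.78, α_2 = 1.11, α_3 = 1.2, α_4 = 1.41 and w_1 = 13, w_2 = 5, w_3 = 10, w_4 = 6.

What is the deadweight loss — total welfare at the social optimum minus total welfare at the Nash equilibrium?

∂u_i/∂g_i = α_i − 1, so developer i contributes w_i if α_i > 1, else 0.
α_i > 1 for i ∈ {2, 3, 4}; NE contributions (0, 5, 10, 6), G = 21.
W^NE = Σw_i − G^NE + (Σα_i)·G^NE = 34 + 3.5·21 = 107.5.
Planner: ∂(Σu_j)/∂g_i = Σα_j − 1 = 3.5 > 0, so everyone contributes w_i; G^SO = 34, W^SO = 34 + 3.5·34 = 153.
Deadweight loss = 45.5.

45.5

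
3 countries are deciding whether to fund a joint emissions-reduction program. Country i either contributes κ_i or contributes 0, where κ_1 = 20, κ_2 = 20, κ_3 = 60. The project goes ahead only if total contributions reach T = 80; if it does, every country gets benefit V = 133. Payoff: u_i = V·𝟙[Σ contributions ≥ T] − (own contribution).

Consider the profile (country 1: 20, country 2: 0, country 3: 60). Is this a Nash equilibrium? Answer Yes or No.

Yes

Total = 80 ≥ 80: provided.
Country 1 (pledges 20, payoff 113): dropping to 0 → total 60, payoff 0. No gain.
Country 2 (pledges 0, payoff 133): pledging 20 → total 100, payoff 113. No gain.
Country 3 (pledges 60, payoff 73): dropping to 0 → total 20, payoff 0. No gain.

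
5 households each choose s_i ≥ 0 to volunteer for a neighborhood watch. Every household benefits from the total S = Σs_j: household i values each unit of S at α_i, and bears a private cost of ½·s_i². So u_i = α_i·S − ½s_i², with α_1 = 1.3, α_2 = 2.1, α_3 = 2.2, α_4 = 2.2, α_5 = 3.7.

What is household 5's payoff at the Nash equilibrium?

35.705

Household i's FOC: ∂u_i/∂s_i = α_i − s_i = 0, so s_i* = α_i.
NE contributions = (1.3, 2.1, 2.2, 2.2, 3.7); S = 11.5.
u_5 = α_5·S − ½·(s_5)² = 3.7·11.5 − ½·3.7² = 35.705.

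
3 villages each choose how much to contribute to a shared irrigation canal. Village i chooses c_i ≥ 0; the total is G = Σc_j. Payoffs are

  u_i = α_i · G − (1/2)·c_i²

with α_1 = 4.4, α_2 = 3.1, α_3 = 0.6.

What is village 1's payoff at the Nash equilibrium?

Village i's FOC: ∂u_i/∂c_i = α_i − c_i = 0, so c_i* = α_i.
NE contributions = (4.4, 3.1, 0.6); G = 8.1.
u_1 = α_1·G − ½·(c_1)² = 4.4·8.1 − ½·4.4² = 25.96.

25.96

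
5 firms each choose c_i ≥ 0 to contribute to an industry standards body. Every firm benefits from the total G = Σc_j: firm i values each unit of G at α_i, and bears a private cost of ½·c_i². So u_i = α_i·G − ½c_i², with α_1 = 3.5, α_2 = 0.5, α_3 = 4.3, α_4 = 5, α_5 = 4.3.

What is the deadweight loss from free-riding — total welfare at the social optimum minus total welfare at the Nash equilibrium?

Firm i's FOC: ∂u_i/∂c_i = α_i − c_i = 0, so c_i* = α_i.
NE contributions = (3.5, 0.5, 4.3, 5, 4.3); G = 17.6.
W^NE = (Σα)·G − ½Σα_i² = 17.6² − ½·74.48 = 272.52.
Planner sets c_i = Σα_j = 17.6 for every i, so G^SO = 5·17.6 = 88.
W^SO = (Σα)·G^SO − ½·5·(Σα)² = (5/2)·17.6² = 774.4.
Deadweight loss = W^SO − W^NE = 501.88.

501.88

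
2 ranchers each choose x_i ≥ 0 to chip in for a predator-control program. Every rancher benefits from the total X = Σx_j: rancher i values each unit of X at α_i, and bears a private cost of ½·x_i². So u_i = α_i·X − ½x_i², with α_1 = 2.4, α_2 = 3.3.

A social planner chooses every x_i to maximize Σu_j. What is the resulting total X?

11.4

Planner FOC: ∂(Σu_j)/∂x_i = (Σα_j) − x_i = 0, so x_i^SO = Σα_j = 5.7 for every i; X^SO = 11.4.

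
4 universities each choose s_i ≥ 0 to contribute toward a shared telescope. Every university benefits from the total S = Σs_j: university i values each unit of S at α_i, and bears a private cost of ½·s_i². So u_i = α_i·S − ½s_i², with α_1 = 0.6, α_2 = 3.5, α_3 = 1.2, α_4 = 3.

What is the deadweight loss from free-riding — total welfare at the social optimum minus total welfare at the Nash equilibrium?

University i's FOC: ∂u_i/∂s_i = α_i − s_i = 0, so s_i* = α_i.
NE contributions = (0.6, 3.5, 1.2, 3); S = 8.3.
W^NE = (Σα)·S − ½Σα_i² = 8.3² − ½·23.05 = 57.365.
Planner sets s_i = Σα_j = 8.3 for every i, so S^SO = 4·8.3 = 33.2.
W^SO = (Σα)·S^SO − ½·4·(Σα)² = (4/2)·8.3² = 137.78.
Deadweight loss = W^SO − W^NE = 80.415.

80.415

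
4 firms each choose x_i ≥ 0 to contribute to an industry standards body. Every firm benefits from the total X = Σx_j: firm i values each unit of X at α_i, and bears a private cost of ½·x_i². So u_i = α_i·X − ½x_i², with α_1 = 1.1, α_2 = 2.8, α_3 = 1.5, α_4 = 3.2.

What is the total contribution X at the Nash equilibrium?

8.6

Firm i's FOC: ∂u_i/∂x_i = α_i − x_i = 0, so x_i* = α_i.
NE contributions = (1.1, 2.8, 1.5, 3.2); X = 8.6.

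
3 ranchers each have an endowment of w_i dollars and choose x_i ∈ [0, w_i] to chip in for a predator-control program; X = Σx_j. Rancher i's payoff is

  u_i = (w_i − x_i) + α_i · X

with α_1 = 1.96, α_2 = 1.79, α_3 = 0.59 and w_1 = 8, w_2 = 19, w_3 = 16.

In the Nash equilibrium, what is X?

27

∂u_i/∂x_i = α_i − 1, so rancher i contributes w_i if α_i > 1, else 0.
α_i > 1 for i ∈ {1, 2}; NE contributions (8, 19, 0), X = 27.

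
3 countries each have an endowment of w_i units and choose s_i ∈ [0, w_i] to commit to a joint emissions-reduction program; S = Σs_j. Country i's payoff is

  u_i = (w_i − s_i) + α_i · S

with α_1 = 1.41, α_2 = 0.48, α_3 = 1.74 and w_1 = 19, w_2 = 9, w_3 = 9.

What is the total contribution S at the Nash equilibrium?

28

∂u_i/∂s_i = α_i − 1, so country i contributes w_i if α_i > 1, else 0.
α_i > 1 for i ∈ {1, 3}; NE contributions (19, 0, 9), S = 28.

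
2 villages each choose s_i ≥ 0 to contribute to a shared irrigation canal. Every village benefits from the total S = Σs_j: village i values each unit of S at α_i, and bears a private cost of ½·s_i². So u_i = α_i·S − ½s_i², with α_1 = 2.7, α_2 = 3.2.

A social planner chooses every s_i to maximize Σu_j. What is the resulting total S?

Planner FOC: ∂(Σu_j)/∂s_i = (Σα_j) − s_i = 0, so s_i^SO = Σα_j = 5.9 for every i; S^SO = 11.8.

11.8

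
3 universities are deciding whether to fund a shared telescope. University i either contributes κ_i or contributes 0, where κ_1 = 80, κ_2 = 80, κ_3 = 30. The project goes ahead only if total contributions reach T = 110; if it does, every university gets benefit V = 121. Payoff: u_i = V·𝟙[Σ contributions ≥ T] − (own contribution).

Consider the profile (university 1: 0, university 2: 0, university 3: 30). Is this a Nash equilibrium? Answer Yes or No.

Total = 30 < 110: not provided.
University 1 (pledges 0, payoff 0): pledging 80 → total 110, payoff 41. Profitable deviation.

No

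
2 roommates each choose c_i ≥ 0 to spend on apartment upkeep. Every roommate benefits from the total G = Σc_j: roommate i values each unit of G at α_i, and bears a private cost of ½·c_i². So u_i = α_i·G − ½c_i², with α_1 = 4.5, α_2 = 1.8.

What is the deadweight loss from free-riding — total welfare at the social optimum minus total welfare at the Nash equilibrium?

Roommate i's FOC: ∂u_i/∂c_i = α_i − c_i = 0, so c_i* = α_i.
NE contributions = (4.5, 1.8); G = 6.3.
W^NE = (Σα)·G − ½Σα_i² = 6.3² − ½·23.49 = 27.945.
Planner sets c_i = Σα_j = 6.3 for every i, so G^SO = 2·6.3 = 12.6.
W^SO = (Σα)·G^SO − ½·2·(Σα)² = (2/2)·6.3² = 39.69.
Deadweight loss = W^SO − W^NE = 11.745.

11.745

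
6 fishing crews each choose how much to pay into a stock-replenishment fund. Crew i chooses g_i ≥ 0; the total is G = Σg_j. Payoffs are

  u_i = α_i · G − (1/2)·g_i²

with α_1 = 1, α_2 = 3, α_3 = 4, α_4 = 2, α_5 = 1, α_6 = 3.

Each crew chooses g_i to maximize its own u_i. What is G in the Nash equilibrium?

Crew i's FOC: ∂u_i/∂g_i = α_i − g_i = 0, so g_i* = α_i.
NE contributions = (1, 3, 4, 2, 1, 3); G = 14.

14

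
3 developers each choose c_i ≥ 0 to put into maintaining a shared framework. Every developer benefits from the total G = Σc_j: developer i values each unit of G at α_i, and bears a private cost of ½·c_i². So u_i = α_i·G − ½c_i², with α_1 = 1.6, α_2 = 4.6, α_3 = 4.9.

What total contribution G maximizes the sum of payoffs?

Planner FOC: ∂(Σu_j)/∂c_i = (Σα_j) − c_i = 0, so c_i^SO = Σα_j = 11.1 for every i; G^SO = 33.3.

33.3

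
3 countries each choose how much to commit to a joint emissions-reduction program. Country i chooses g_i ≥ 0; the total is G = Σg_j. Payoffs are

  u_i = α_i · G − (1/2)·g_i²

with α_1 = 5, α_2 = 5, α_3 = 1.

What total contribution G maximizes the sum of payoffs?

33

Planner FOC: ∂(Σu_j)/∂g_i = (Σα_j) − g_i = 0, so g_i^SO = Σα_j = 11 for every i; G^SO = 33.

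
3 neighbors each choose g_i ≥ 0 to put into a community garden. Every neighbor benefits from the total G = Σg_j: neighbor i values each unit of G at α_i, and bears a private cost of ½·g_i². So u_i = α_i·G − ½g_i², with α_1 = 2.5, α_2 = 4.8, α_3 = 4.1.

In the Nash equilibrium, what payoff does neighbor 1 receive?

Neighbor i's FOC: ∂u_i/∂g_i = α_i − g_i = 0, so g_i* = α_i.
NE contributions = (2.5, 4.8, 4.1); G = 11.4.
u_1 = α_1·G − ½·(g_1)² = 2.5·11.4 − ½·2.5² = 25.375.

25.375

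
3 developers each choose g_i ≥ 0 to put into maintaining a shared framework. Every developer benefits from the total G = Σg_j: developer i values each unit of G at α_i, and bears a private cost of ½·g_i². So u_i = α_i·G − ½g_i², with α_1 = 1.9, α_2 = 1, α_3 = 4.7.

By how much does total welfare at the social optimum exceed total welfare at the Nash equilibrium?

42.23

Developer i's FOC: ∂u_i/∂g_i = α_i − g_i = 0, so g_i* = α_i.
NE contributions = (1.9, 1, 4.7); G = 7.6.
W^NE = (Σα)·G − ½Σα_i² = 7.6² − ½·26.7 = 44.41.
Planner sets g_i = Σα_j = 7.6 for every i, so G^SO = 3·7.6 = 22.8.
W^SO = (Σα)·G^SO − ½·3·(Σα)² = (3/2)·7.6² = 86.64.
Deadweight loss = W^SO − W^NE = 42.23.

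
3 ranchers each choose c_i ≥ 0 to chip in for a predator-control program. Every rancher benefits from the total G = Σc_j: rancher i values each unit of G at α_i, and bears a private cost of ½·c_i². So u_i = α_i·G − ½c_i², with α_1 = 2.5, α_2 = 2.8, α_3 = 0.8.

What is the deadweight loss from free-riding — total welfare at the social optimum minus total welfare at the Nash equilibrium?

Rancher i's FOC: ∂u_i/∂c_i = α_i − c_i = 0, so c_i* = α_i.
NE contributions = (2.5, 2.8, 0.8); G = 6.1.
W^NE = (Σα)·G − ½Σα_i² = 6.1² − ½·14.73 = 29.845.
Planner sets c_i = Σα_j = 6.1 for every i, so G^SO = 3·6.1 = 18.3.
W^SO = (Σα)·G^SO − ½·3·(Σα)² = (3/2)·6.1² = 55.815.
Deadweight loss = W^SO − W^NE = 25.97.

25.97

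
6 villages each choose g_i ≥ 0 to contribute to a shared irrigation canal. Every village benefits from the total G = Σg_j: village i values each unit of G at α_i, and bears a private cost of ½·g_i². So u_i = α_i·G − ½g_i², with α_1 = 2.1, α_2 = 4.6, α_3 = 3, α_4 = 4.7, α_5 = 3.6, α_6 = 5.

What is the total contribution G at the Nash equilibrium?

Village i's FOC: ∂u_i/∂g_i = α_i − g_i = 0, so g_i* = α_i.
NE contributions = (2.1, 4.6, 3, 4.7, 3.6, 5); G = 23.

23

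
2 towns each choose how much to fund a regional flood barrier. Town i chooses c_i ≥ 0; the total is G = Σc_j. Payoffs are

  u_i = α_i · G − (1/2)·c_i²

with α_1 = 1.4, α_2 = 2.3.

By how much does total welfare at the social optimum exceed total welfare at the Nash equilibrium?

3.625

Town i's FOC: ∂u_i/∂c_i = α_i − c_i = 0, so c_i* = α_i.
NE contributions = (1.4, 2.3); G = 3.7.
W^NE = (Σα)·G − ½Σα_i² = 3.7² − ½·7.25 = 10.065.
Planner sets c_i = Σα_j = 3.7 for every i, so G^SO = 2·3.7 = 7.4.
W^SO = (Σα)·G^SO − ½·2·(Σα)² = (2/2)·3.7² = 13.69.
Deadweight loss = W^SO − W^NE = 3.625.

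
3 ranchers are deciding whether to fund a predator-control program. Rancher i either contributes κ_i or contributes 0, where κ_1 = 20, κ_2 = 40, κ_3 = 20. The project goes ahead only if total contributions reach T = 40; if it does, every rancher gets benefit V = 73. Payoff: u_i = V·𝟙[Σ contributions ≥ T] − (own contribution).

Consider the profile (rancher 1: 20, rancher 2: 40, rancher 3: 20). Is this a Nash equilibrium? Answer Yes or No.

Total = 80 ≥ 40: provided.
Rancher 1 (pledges 20, payoff 53): dropping to 0 → total 60, payoff 73. Profitable deviation.

No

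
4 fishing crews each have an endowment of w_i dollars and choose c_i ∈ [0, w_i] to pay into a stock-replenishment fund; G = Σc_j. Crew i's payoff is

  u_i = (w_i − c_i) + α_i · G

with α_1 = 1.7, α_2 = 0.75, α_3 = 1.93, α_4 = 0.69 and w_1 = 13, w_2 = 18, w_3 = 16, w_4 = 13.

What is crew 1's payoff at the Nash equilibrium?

49.3

∂u_i/∂c_i = α_i − 1, so crew i contributes w_i if α_i > 1, else 0.
α_i > 1 for i ∈ {1, 3}; NE contributions (13, 0, 16, 0), G = 29.
u_1 = (13 − 13) + 1.7·29 = 49.3.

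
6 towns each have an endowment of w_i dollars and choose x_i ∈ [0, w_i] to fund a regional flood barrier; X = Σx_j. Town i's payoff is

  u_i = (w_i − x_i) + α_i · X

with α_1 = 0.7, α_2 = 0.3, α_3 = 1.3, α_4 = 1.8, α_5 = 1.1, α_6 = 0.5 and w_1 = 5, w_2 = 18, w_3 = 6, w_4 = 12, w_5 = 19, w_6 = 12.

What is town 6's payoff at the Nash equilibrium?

∂u_i/∂x_i = α_i − 1, so town i contributes w_i if α_i > 1, else 0.
α_i > 1 for i ∈ {3, 4, 5}; NE contributions (0, 0, 6, 12, 19, 0), X = 37.
u_6 = (12 − 0) + 0.5·37 = 30.5.

30.5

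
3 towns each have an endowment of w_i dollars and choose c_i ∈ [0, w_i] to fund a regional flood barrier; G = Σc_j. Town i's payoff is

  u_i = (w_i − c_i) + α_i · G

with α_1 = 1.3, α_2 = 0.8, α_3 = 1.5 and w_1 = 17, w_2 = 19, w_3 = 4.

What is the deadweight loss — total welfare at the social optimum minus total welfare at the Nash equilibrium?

∂u_i/∂c_i = α_i − 1, so town i contributes w_i if α_i > 1, else 0.
α_i > 1 for i ∈ {1, 3}; NE contributions (17, 0, 4), G = 21.
W^NE = Σw_i − G^NE + (Σα_i)·G^NE = 40 + 2.6·21 = 94.6.
Planner: ∂(Σu_j)/∂c_i = Σα_j − 1 = 2.6 > 0, so everyone contributes w_i; G^SO = 40, W^SO = 40 + 2.6·40 = 144.
Deadweight loss = 49.4.

49.4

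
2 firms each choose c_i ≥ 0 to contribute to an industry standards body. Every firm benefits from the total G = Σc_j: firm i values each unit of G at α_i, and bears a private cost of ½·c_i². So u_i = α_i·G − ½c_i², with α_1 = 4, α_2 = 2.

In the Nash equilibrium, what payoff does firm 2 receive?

Firm i's FOC: ∂u_i/∂c_i = α_i − c_i = 0, so c_i* = α_i.
NE contributions = (4, 2); G = 6.
u_2 = α_2·G − ½·(c_2)² = 2·6 − ½·2² = 10.

10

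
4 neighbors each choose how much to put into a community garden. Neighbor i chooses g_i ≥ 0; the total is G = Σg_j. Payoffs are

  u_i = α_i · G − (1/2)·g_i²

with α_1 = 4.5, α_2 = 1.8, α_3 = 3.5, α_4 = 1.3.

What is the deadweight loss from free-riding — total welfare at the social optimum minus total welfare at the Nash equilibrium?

141.925

Neighbor i's FOC: ∂u_i/∂g_i = α_i − g_i = 0, so g_i* = α_i.
NE contributions = (4.5, 1.8, 3.5, 1.3); G = 11.1.
W^NE = (Σα)·G − ½Σα_i² = 11.1² − ½·37.43 = 104.495.
Planner sets g_i = Σα_j = 11.1 for every i, so G^SO = 4·11.1 = 44.4.
W^SO = (Σα)·G^SO − ½·4·(Σα)² = (4/2)·11.1² = 246.42.
Deadweight loss = W^SO − W^NE = 141.925.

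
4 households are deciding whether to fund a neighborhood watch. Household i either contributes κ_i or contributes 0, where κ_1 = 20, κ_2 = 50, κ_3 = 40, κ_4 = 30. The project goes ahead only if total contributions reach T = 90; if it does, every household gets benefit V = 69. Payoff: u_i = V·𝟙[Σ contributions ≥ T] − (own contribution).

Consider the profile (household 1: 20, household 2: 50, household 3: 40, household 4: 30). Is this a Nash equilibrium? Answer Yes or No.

Total = 140 ≥ 90: provided.
Household 1 (pledges 20, payoff 49): dropping to 0 → total 120, payoff 69. Profitable deviation.

No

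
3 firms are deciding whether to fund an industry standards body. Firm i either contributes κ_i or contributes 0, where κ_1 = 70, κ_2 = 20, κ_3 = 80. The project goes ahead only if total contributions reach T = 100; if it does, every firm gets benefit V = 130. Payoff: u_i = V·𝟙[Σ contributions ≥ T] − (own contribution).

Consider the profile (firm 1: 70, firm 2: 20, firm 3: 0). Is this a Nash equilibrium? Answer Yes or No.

Total = 90 < 100: not provided.
Firm 1 (pledges 70, payoff -70): dropping to 0 → total 20, payoff 0. Profitable deviation.

No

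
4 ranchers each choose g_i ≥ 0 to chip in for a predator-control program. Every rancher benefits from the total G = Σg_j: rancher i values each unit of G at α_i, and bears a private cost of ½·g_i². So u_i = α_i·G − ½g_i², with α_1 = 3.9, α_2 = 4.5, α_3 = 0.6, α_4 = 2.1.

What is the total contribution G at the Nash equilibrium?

11.1

Rancher i's FOC: ∂u_i/∂g_i = α_i − g_i = 0, so g_i* = α_i.
NE contributions = (3.9, 4.5, 0.6, 2.1); G = 11.1.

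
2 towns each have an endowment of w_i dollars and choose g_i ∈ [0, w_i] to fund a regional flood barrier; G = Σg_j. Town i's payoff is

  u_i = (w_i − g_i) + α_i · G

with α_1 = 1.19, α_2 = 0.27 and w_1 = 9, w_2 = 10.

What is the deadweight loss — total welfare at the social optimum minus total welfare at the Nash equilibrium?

4.6

∂u_i/∂g_i = α_i − 1, so town i contributes w_i if α_i > 1, else 0.
α_i > 1 for i ∈ {1}; NE contributions (9, 0), G = 9.
W^NE = Σw_i − G^NE + (Σα_i)·G^NE = 19 + 0.46·9 = 23.14.
Planner: ∂(Σu_j)/∂g_i = Σα_j − 1 = 0.46 > 0, so everyone contributes w_i; G^SO = 19, W^SO = 19 + 0.46·19 = 27.74.
Deadweight loss = 4.6.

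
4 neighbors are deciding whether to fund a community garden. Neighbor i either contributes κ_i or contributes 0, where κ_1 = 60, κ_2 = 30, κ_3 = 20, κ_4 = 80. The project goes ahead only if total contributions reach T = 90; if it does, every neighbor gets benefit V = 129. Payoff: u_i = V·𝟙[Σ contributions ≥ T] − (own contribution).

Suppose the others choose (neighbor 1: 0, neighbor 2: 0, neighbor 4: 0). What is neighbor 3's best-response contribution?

Others' total = 0. Even contributing 20 gives 20 < 90: no benefit either way.
Best response: 0.

0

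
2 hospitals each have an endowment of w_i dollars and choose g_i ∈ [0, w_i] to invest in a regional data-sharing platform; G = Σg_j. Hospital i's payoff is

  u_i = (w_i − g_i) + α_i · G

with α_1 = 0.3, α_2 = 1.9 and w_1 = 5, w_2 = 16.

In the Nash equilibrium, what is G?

16

∂u_i/∂g_i = α_i − 1, so hospital i contributes w_i if α_i > 1, else 0.
α_i > 1 for i ∈ {2}; NE contributions (0, 16), G = 16.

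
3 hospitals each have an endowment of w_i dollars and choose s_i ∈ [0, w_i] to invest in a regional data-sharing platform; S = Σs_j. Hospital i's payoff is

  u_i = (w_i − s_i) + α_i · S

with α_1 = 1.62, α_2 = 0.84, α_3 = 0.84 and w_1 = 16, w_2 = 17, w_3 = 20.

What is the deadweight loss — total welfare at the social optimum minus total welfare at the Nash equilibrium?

∂u_i/∂s_i = α_i − 1, so hospital i contributes w_i if α_i > 1, else 0.
α_i > 1 for i ∈ {1}; NE contributions (16, 0, 0), S = 16.
W^NE = Σw_i − S^NE + (Σα_i)·S^NE = 53 + 2.3·16 = 89.8.
Planner: ∂(Σu_j)/∂s_i = Σα_j − 1 = 2.3 > 0, so everyone contributes w_i; S^SO = 53, W^SO = 53 + 2.3·53 = 174.9.
Deadweight loss = 85.1.

85.1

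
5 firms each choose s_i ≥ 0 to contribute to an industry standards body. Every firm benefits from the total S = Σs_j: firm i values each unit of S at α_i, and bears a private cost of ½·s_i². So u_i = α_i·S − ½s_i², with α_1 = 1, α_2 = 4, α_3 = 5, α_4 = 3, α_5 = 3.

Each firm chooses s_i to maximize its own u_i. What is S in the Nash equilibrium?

16

Firm i's FOC: ∂u_i/∂s_i = α_i − s_i = 0, so s_i* = α_i.
NE contributions = (1, 4, 5, 3, 3); S = 16.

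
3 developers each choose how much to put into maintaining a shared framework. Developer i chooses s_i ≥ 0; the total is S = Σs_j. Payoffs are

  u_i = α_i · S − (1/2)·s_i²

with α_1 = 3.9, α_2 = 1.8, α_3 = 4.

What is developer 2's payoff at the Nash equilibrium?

15.84

Developer i's FOC: ∂u_i/∂s_i = α_i − s_i = 0, so s_i* = α_i.
NE contributions = (3.9, 1.8, 4); S = 9.7.
u_2 = α_2·S − ½·(s_2)² = 1.8·9.7 − ½·1.8² = 15.84.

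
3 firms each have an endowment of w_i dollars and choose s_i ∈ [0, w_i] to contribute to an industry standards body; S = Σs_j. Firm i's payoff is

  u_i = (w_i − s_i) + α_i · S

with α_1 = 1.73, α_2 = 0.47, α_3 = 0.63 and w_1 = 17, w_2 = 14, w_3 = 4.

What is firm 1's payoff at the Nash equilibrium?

∂u_i/∂s_i = α_i − 1, so firm i contributes w_i if α_i > 1, else 0.
α_i > 1 for i ∈ {1}; NE contributions (17, 0, 0), S = 17.
u_1 = (17 − 17) + 1.73·17 = 29.41.

29.41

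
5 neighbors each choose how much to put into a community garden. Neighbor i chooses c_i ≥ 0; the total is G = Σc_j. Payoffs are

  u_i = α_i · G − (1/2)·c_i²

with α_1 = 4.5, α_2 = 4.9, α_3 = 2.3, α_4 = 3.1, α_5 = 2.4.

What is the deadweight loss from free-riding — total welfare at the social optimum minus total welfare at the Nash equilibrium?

Neighbor i's FOC: ∂u_i/∂c_i = α_i − c_i = 0, so c_i* = α_i.
NE contributions = (4.5, 4.9, 2.3, 3.1, 2.4); G = 17.2.
W^NE = (Σα)·G − ½Σα_i² = 17.2² − ½·64.92 = 263.38.
Planner sets c_i = Σα_j = 17.2 for every i, so G^SO = 5·17.2 = 86.
W^SO = (Σα)·G^SO − ½·5·(Σα)² = (5/2)·17.2² = 739.6.
Deadweight loss = W^SO − W^NE = 476.22.

476.22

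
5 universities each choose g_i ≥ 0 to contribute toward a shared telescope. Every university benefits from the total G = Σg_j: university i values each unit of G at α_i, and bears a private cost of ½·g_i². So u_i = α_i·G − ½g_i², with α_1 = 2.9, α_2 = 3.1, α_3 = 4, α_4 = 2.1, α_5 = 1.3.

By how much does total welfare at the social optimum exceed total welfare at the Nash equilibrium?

University i's FOC: ∂u_i/∂g_i = α_i − g_i = 0, so g_i* = α_i.
NE contributions = (2.9, 3.1, 4, 2.1, 1.3); G = 13.4.
W^NE = (Σα)·G − ½Σα_i² = 13.4² − ½·40.12 = 159.5.
Planner sets g_i = Σα_j = 13.4 for every i, so G^SO = 5·13.4 = 67.
W^SO = (Σα)·G^SO − ½·5·(Σα)² = (5/2)·13.4² = 448.9.
Deadweight loss = W^SO − W^NE = 289.4.

289.4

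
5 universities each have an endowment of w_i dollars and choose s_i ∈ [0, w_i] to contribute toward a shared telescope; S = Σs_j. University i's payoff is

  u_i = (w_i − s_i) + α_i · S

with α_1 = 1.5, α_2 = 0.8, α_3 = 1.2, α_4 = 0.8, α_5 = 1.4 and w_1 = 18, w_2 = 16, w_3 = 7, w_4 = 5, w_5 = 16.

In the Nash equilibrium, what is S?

∂u_i/∂s_i = α_i − 1, so university i contributes w_i if α_i > 1, else 0.
α_i > 1 for i ∈ {1, 3, 5}; NE contributions (18, 0, 7, 0, 16), S = 41.

41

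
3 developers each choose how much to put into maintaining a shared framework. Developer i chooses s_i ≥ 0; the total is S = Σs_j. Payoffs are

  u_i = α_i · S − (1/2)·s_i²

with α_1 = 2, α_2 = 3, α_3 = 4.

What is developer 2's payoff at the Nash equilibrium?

22.5

Developer i's FOC: ∂u_i/∂s_i = α_i − s_i = 0, so s_i* = α_i.
NE contributions = (2, 3, 4); S = 9.
u_2 = α_2·S − ½·(s_2)² = 3·9 − ½·3² = 22.5.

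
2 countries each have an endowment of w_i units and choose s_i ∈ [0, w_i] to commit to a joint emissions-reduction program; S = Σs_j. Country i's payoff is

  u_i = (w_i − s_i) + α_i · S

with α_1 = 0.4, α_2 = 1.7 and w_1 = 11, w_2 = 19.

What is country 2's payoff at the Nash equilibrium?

∂u_i/∂s_i = α_i − 1, so country i contributes w_i if α_i > 1, else 0.
α_i > 1 for i ∈ {2}; NE contributions (0, 19), S = 19.
u_2 = (19 − 19) + 1.7·19 = 32.3.

32.3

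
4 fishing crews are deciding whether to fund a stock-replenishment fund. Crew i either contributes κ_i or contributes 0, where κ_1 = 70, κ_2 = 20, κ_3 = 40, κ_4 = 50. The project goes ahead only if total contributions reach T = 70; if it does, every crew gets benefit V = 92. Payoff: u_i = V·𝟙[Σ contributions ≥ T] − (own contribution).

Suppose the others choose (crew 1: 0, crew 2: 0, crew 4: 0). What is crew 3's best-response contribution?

Others' total = 0. Even contributing 40 gives 40 < 70: no benefit either way.
Best response: 0.

0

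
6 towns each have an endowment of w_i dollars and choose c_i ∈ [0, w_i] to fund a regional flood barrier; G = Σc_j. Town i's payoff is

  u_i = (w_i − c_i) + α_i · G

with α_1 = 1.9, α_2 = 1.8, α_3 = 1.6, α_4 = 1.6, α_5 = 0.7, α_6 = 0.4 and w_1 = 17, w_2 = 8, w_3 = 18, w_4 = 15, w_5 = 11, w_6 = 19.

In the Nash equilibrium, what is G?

58

∂u_i/∂c_i = α_i − 1, so town i contributes w_i if α_i > 1, else 0.
α_i > 1 for i ∈ {1, 2, 3, 4}; NE contributions (17, 8, 18, 15, 0, 0), G = 58.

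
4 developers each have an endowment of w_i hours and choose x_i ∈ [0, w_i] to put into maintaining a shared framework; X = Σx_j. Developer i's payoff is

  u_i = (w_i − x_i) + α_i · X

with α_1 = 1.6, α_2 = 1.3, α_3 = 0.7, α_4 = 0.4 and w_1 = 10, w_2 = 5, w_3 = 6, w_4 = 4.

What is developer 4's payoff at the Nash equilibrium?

10

∂u_i/∂x_i = α_i − 1, so developer i contributes w_i if α_i > 1, else 0.
α_i > 1 for i ∈ {1, 2}; NE contributions (10, 5, 0, 0), X = 15.
u_4 = (4 − 0) + 0.4·15 = 10.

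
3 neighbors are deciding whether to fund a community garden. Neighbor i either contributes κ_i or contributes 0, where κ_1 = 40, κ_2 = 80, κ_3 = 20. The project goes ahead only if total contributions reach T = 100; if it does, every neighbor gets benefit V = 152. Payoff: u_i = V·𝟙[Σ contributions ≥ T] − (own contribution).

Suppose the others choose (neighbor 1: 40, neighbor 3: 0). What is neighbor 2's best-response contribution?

Others' total = 40. Contributing 80 brings total to 120 ≥ 100: gain V − κ_2 = 72.
Best response: 80.

80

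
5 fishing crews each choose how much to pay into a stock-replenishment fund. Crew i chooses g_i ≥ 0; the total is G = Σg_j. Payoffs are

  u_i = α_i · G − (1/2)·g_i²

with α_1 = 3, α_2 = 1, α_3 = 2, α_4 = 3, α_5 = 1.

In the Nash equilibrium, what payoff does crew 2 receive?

Crew i's FOC: ∂u_i/∂g_i = α_i − g_i = 0, so g_i* = α_i.
NE contributions = (3, 1, 2, 3, 1); G = 10.
u_2 = α_2·G − ½·(g_2)² = 1·10 − ½·1² = 9.5.

9.5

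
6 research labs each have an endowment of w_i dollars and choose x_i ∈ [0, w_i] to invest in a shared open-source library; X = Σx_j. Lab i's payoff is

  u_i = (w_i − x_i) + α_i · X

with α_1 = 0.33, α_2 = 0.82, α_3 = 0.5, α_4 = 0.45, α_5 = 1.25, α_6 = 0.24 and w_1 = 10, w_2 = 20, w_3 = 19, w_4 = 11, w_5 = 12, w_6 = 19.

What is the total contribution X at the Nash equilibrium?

∂u_i/∂x_i = α_i − 1, so lab i contributes w_i if α_i > 1, else 0.
α_i > 1 for i ∈ {5}; NE contributions (0, 0, 0, 0, 12, 0), X = 12.

12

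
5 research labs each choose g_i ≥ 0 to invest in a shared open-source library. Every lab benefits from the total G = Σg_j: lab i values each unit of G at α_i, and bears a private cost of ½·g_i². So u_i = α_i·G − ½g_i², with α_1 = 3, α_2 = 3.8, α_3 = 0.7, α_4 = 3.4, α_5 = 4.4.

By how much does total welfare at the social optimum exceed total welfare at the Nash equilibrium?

Lab i's FOC: ∂u_i/∂g_i = α_i − g_i = 0, so g_i* = α_i.
NE contributions = (3, 3.8, 0.7, 3.4, 4.4); G = 15.3.
W^NE = (Σα)·G − ½Σα_i² = 15.3² − ½·54.85 = 206.665.
Planner sets g_i = Σα_j = 15.3 for every i, so G^SO = 5·15.3 = 76.5.
W^SO = (Σα)·G^SO − ½·5·(Σα)² = (5/2)·15.3² = 585.225.
Deadweight loss = W^SO − W^NE = 378.56.

378.56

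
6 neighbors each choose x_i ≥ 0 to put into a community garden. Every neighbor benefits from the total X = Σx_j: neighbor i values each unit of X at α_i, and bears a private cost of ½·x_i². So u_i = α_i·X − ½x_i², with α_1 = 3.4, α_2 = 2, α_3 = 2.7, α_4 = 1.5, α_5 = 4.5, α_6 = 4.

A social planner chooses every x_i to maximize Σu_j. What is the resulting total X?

Planner FOC: ∂(Σu_j)/∂x_i = (Σα_j) − x_i = 0, so x_i^SO = Σα_j = 18.1 for every i; X^SO = 108.6.

108.6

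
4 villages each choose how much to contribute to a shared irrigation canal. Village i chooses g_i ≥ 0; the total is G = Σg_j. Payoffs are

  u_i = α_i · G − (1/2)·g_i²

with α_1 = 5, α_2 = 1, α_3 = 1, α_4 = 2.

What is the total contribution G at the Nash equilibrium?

Village i's FOC: ∂u_i/∂g_i = α_i − g_i = 0, so g_i* = α_i.
NE contributions = (5, 1, 1, 2); G = 9.

9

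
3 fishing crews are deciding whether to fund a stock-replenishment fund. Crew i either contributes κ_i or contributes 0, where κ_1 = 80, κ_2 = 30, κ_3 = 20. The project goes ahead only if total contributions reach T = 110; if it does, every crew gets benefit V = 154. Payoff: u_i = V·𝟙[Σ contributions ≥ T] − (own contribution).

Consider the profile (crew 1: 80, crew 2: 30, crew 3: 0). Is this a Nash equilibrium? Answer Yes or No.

Total = 110 ≥ 110: provided.
Crew 1 (pledges 80, payoff 74): dropping to 0 → total 30, payoff 0. No gain.
Crew 2 (pledges 30, payoff 124): dropping to 0 → total 80, payoff 0. No gain.
Crew 3 (pledges 0, payoff 154): pledging 20 → total 130, payoff 134. No gain.

Yes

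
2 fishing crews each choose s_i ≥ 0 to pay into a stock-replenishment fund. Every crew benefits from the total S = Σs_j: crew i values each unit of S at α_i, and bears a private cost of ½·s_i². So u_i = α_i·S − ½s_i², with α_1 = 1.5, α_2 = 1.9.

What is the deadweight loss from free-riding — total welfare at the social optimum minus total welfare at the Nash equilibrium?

2.93

Crew i's FOC: ∂u_i/∂s_i = α_i − s_i = 0, so s_i* = α_i.
NE contributions = (1.5, 1.9); S = 3.4.
W^NE = (Σα)·S − ½Σα_i² = 3.4² − ½·5.86 = 8.63.
Planner sets s_i = Σα_j = 3.4 for every i, so S^SO = 2·3.4 = 6.8.
W^SO = (Σα)·S^SO − ½·2·(Σα)² = (2/2)·3.4² = 11.56.
Deadweight loss = W^SO − W^NE = 2.93.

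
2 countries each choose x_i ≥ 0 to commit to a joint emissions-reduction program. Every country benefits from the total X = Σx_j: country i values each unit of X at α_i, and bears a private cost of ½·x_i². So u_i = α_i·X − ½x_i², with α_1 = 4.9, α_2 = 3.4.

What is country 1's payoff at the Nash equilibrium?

28.665

Country i's FOC: ∂u_i/∂x_i = α_i − x_i = 0, so x_i* = α_i.
NE contributions = (4.9, 3.4); X = 8.3.
u_1 = α_1·X − ½·(x_1)² = 4.9·8.3 − ½·4.9² = 28.665.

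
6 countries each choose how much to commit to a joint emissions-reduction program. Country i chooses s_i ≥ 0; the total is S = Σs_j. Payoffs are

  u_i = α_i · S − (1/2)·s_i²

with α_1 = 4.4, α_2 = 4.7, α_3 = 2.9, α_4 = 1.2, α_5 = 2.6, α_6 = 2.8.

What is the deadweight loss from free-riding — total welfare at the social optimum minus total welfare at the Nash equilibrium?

Country i's FOC: ∂u_i/∂s_i = α_i − s_i = 0, so s_i* = α_i.
NE contributions = (4.4, 4.7, 2.9, 1.2, 2.6, 2.8); S = 18.6.
W^NE = (Σα)·S − ½Σα_i² = 18.6² − ½·65.9 = 313.01.
Planner sets s_i = Σα_j = 18.6 for every i, so S^SO = 6·18.6 = 111.6.
W^SO = (Σα)·S^SO − ½·6·(Σα)² = (6/2)·18.6² = 1037.88.
Deadweight loss = W^SO − W^NE = 724.87.

724.87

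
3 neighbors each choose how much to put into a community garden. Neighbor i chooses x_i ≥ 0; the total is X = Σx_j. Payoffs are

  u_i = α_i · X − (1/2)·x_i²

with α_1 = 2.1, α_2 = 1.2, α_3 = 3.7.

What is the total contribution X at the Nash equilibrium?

Neighbor i's FOC: ∂u_i/∂x_i = α_i − x_i = 0, so x_i* = α_i.
NE contributions = (2.1, 1.2, 3.7); X = 7.

7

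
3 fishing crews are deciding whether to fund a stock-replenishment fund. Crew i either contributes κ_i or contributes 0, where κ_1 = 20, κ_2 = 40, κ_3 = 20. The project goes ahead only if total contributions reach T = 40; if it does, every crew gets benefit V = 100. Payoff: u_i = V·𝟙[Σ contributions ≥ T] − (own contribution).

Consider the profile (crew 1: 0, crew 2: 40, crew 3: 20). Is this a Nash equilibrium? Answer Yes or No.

No

Total = 60 ≥ 40: provided.
Crew 1 (pledges 0, payoff 100): pledging 20 → total 80, payoff 80. No gain.
Crew 2 (pledges 40, payoff 60): dropping to 0 → total 20, payoff 0. No gain.
Crew 3 (pledges 20, payoff 80): dropping to 0 → total 40, payoff 100. Profitable deviation.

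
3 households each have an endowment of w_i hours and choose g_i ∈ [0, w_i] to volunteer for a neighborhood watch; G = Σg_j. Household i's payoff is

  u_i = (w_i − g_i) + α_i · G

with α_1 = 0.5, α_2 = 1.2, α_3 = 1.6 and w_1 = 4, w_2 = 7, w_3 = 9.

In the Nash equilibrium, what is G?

∂u_i/∂g_i = α_i − 1, so household i contributes w_i if α_i > 1, else 0.
α_i > 1 for i ∈ {2, 3}; NE contributions (0, 7, 9), G = 16.

16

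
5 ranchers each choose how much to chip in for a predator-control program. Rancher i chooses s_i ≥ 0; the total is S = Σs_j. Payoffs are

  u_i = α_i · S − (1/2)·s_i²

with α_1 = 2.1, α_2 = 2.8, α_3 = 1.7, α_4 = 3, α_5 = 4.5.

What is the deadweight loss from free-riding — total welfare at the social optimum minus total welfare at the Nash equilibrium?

320.41

Rancher i's FOC: ∂u_i/∂s_i = α_i − s_i = 0, so s_i* = α_i.
NE contributions = (2.1, 2.8, 1.7, 3, 4.5); S = 14.1.
W^NE = (Σα)·S − ½Σα_i² = 14.1² − ½·44.39 = 176.615.
Planner sets s_i = Σα_j = 14.1 for every i, so S^SO = 5·14.1 = 70.5.
W^SO = (Σα)·S^SO − ½·5·(Σα)² = (5/2)·14.1² = 497.025.
Deadweight loss = W^SO − W^NE = 320.41.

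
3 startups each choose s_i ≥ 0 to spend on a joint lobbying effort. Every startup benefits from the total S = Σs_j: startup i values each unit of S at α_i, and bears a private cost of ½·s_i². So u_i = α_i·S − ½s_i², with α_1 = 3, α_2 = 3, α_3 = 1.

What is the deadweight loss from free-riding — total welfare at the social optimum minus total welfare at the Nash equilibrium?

Startup i's FOC: ∂u_i/∂s_i = α_i − s_i = 0, so s_i* = α_i.
NE contributions = (3, 3, 1); S = 7.
W^NE = (Σα)·S − ½Σα_i² = 7² − ½·19 = 39.5.
Planner sets s_i = Σα_j = 7 for every i, so S^SO = 3·7 = 21.
W^SO = (Σα)·S^SO − ½·3·(Σα)² = (3/2)·7² = 73.5.
Deadweight loss = W^SO − W^NE = 34.

34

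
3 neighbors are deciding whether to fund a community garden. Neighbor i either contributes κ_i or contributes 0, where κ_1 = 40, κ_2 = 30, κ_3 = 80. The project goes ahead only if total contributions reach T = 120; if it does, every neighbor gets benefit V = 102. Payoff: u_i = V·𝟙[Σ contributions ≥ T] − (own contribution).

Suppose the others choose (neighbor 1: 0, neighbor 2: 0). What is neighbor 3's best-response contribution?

0

Others' total = 0. Even contributing 80 gives 80 < 120: no benefit either way.
Best response: 0.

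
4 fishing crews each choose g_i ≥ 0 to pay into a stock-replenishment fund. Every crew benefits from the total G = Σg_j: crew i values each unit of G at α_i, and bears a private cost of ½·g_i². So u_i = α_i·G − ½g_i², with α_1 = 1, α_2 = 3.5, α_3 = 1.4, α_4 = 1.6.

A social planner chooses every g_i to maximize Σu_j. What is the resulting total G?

Planner FOC: ∂(Σu_j)/∂g_i = (Σα_j) − g_i = 0, so g_i^SO = Σα_j = 7.5 for every i; G^SO = 30.

30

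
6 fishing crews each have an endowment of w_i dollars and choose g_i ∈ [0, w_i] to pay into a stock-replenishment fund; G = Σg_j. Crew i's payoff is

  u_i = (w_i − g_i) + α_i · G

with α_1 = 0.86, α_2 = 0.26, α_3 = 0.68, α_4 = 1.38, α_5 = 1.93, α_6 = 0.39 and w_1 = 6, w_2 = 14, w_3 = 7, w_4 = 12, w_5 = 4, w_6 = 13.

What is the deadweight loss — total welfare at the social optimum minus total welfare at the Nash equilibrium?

∂u_i/∂g_i = α_i − 1, so crew i contributes w_i if α_i > 1, else 0.
α_i > 1 for i ∈ {4, 5}; NE contributions (0, 0, 0, 12, 4, 0), G = 16.
W^NE = Σw_i − G^NE + (Σα_i)·G^NE = 56 + 4.5·16 = 128.
Planner: ∂(Σu_j)/∂g_i = Σα_j − 1 = 4.5 > 0, so everyone contributes w_i; G^SO = 56, W^SO = 56 + 4.5·56 = 308.
Deadweight loss = 180.

180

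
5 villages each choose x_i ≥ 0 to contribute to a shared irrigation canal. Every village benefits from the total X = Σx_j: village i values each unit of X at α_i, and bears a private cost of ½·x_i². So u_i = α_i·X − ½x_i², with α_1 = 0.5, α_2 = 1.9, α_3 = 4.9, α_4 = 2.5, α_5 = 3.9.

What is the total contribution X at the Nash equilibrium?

13.7

Village i's FOC: ∂u_i/∂x_i = α_i − x_i = 0, so x_i* = α_i.
NE contributions = (0.5, 1.9, 4.9, 2.5, 3.9); X = 13.7.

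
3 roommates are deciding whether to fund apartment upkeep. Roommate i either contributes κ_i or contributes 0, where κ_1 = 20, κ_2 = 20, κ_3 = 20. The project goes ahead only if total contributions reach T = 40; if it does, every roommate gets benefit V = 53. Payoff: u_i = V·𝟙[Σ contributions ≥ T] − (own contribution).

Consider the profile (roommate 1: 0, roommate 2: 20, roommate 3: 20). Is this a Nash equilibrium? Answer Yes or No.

Total = 40 ≥ 40: provided.
Roommate 1 (pledges 0, payoff 53): pledging 20 → total 60, payoff 33. No gain.
Roommate 2 (pledges 20, payoff 33): dropping to 0 → total 20, payoff 0. No gain.
Roommate 3 (pledges 20, payoff 33): dropping to 0 → total 20, payoff 0. No gain.

Yes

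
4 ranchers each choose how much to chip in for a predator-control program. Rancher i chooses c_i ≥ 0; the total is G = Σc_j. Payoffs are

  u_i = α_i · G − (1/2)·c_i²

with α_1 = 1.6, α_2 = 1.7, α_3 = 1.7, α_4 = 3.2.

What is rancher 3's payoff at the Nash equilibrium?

Rancher i's FOC: ∂u_i/∂c_i = α_i − c_i = 0, so c_i* = α_i.
NE contributions = (1.6, 1.7, 1.7, 3.2); G = 8.2.
u_3 = α_3·G − ½·(c_3)² = 1.7·8.2 − ½·1.7² = 12.495.

12.495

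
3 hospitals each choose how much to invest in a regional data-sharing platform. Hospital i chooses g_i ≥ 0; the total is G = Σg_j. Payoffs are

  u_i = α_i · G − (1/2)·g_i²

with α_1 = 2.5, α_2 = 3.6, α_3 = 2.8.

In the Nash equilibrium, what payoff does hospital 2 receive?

Hospital i's FOC: ∂u_i/∂g_i = α_i − g_i = 0, so g_i* = α_i.
NE contributions = (2.5, 3.6, 2.8); G = 8.9.
u_2 = α_2·G − ½·(g_2)² = 3.6·8.9 − ½·3.6² = 25.56.

25.56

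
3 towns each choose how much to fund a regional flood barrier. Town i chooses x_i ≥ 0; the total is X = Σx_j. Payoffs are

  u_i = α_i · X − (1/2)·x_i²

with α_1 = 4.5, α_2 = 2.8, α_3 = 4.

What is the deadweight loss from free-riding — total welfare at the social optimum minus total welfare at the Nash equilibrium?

Town i's FOC: ∂u_i/∂x_i = α_i − x_i = 0, so x_i* = α_i.
NE contributions = (4.5, 2.8, 4); X = 11.3.
W^NE = (Σα)·X − ½Σα_i² = 11.3² − ½·44.09 = 105.645.
Planner sets x_i = Σα_j = 11.3 for every i, so X^SO = 3·11.3 = 33.9.
W^SO = (Σα)·X^SO − ½·3·(Σα)² = (3/2)·11.3² = 191.535.
Deadweight loss = W^SO − W^NE = 85.89.

85.89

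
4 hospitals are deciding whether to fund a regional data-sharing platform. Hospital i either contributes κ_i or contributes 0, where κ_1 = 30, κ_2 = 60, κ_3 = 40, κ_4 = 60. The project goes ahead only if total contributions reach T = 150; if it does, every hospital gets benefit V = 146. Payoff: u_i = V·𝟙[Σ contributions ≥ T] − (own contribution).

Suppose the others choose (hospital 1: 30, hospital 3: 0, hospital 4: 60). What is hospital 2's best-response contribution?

60

Others' total = 90. Contributing 60 brings total to 150 ≥ 150: gain V − κ_2 = 86.
Best response: 60.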